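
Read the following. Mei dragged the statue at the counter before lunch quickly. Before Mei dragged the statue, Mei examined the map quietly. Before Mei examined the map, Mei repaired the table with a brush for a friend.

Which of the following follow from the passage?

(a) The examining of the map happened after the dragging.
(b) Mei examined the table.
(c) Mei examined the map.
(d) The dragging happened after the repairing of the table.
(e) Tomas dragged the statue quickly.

(a) Not entailed — the narrative places the examining before the dragging, not after.
(b) Not entailed — Mei examined the map, not the table; the table belongs to the repairing event.
(c) Entailed — dropping 'quietly' leaves a sub-description the original still satisfies.
(d) Entailed — the narrative places the repairing before the dragging.
(e) Not entailed — the passage has Mei dragging the statue, not Tomas.

(c), (d)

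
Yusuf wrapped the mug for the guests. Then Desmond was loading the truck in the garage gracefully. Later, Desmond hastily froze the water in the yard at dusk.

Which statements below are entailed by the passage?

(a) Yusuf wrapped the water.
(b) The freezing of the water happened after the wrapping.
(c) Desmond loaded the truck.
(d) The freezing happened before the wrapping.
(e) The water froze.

(b), (e)

(a) Not entailed — Yusuf wrapped the mug, not the water; the water belongs to the freezing event.
(b) Entailed — the narrative places the wrapping before the freezing.
(c) Not entailed — 'was loading' is progressive on an accomplishment; it does not entail the completed 'loaded'.
(d) Not entailed — the narrative places the wrapping before the freezing, not after.
(e) Entailed — 'Desmond froze the water' is causative; it entails the inchoative 'the water froze'.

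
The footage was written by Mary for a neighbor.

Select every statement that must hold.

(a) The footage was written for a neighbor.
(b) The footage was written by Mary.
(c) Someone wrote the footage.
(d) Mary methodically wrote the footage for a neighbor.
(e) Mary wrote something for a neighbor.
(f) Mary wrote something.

(a) Entailed — every conjunct here is already in the original writing event.
(b) Entailed — dropping 'for a neighbor' leaves a sub-description the original still satisfies.
(c) Entailed — the original entails any weakening of itself; this just drops 'for a neighbor' and generalizes the agent.
(d) Not entailed — 'methodically' adds information not in the original event.
(e) Entailed — this follows by dropping conjuncts from the writing event's description.
(f) Entailed — the original entails any weakening of itself; this just drops 'for a neighbor' and generalizes the patient.

(a), (b), (c), (e), (f)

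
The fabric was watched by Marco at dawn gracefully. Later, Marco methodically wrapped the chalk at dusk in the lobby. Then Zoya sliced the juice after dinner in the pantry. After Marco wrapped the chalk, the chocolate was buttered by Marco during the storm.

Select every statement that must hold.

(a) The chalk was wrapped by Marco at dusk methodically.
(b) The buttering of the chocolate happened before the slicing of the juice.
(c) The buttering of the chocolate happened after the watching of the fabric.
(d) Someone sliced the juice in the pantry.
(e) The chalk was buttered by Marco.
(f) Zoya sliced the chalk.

(a) Entailed — dropping 'in the lobby' leaves a sub-description the original still satisfies.
(b) Not entailed — the narrative doesn't order the buttering relative to the slicing.
(c) Entailed — the narrative places the watching before the buttering.
(d) Entailed — this follows by dropping conjuncts from the slicing event's description.
(e) Not entailed — Marco buttered the chocolate, not the chalk; the chalk belongs to the wrapping event.
(f) Not entailed — Zoya sliced the juice, not the chalk; the chalk belongs to the wrapping event.

(a), (c), (d)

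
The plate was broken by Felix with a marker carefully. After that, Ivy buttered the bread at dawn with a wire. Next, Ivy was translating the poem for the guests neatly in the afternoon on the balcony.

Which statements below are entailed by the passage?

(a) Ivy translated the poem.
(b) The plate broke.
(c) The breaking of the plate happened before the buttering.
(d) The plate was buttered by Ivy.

(a) Not entailed — 'was translating' is progressive on an accomplishment; it does not entail the completed 'translated'.
(b) Entailed — 'Felix broke the plate' is causative; it entails the inchoative 'the plate broke'.
(c) Entailed — the narrative places the breaking before the buttering.
(d) Not entailed — Ivy buttered the bread, not the plate; the plate belongs to the breaking event.

(b), (c)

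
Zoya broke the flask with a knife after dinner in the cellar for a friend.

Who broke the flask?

Zoya

'Zoya' marks the agent of the breaking event.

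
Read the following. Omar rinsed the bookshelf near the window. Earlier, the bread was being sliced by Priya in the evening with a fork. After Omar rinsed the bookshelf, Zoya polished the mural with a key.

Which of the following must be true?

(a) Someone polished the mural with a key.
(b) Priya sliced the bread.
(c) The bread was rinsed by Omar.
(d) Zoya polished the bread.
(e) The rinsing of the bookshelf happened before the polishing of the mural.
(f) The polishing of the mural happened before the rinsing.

(a), (e)

(a) Entailed — every conjunct here is already in the original polishing event.
(b) Not entailed — 'was slicing' is progressive on an accomplishment; it does not entail the completed 'sliced'.
(c) Not entailed — Omar rinsed the bookshelf, not the bread; the bread belongs to the slicing event.
(d) Not entailed — Zoya polished the mural, not the bread; the bread belongs to the slicing event.
(e) Entailed — the narrative places the rinsing before the polishing.
(f) Not entailed — the narrative places the rinsing before the polishing, not after.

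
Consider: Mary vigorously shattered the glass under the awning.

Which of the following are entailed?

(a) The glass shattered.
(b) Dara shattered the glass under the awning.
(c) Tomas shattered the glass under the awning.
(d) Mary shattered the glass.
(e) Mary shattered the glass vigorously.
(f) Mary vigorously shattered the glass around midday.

(a), (d), (e)

(a) Entailed — 'Mary shattered the glass' is causative; it entails the inchoative 'the glass shattered'.
(b) Not entailed — the passage has Mary shattering the glass, not Dara.
(c) Not entailed — the passage has Mary shattering the glass, not Tomas.
(d) Entailed — dropping 'under the awning', 'vigorously' leaves a sub-description the original still satisfies.
(e) Entailed — this follows by dropping conjuncts from the shattering event's description.
(f) Not entailed — 'around midday' adds information not in the original event.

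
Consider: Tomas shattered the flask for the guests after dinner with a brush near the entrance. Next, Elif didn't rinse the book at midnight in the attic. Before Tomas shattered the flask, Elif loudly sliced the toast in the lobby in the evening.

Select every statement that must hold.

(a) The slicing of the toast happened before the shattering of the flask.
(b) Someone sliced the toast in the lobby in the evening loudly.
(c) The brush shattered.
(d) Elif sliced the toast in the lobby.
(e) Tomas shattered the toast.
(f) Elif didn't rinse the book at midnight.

(a) Entailed — the narrative places the slicing before the shattering.
(b) Entailed — every conjunct here is already in the original slicing event.
(c) Not entailed — the flask is what shattered, not the brush.
(d) Entailed — the original entails any weakening of itself; this just drops 'loudly', 'in the evening'.
(e) Not entailed — Tomas shattered the flask, not the toast; the toast belongs to the slicing event.
(f) Not entailed — dropping 'in the attic' under negation is not valid — the original leaves open that Elif rinsed the book some other way.

(a), (b), (d)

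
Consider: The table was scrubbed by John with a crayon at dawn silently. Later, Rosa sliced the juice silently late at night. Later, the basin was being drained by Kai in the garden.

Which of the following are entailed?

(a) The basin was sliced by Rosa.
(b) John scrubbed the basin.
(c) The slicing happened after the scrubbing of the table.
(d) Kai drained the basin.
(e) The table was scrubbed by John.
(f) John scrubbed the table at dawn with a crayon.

(a) Not entailed — Rosa sliced the juice, not the basin; the basin belongs to the draining event.
(b) Not entailed — John scrubbed the table, not the basin; the basin belongs to the draining event.
(c) Entailed — the narrative places the scrubbing before the slicing.
(d) Not entailed — 'was draining' is progressive on an accomplishment; it does not entail the completed 'drained'.
(e) Entailed — the original entails any weakening of itself; this just drops 'at dawn', 'with a crayon', 'silently'.
(f) Entailed — the original entails any weakening of itself; this just drops 'silently'.

(c), (e), (f)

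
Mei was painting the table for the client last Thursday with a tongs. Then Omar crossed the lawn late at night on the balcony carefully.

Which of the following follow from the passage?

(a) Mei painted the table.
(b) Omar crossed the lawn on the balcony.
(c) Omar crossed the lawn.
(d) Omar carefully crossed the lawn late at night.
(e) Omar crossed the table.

(a) Not entailed — 'was painting' is progressive on an accomplishment; it does not entail the completed 'painted'.
(b) Entailed — every conjunct here is already in the original crossing event.
(c) Entailed — dropping 'late at night', 'carefully', 'on the balcony' leaves a sub-description the original still satisfies.
(d) Entailed — this follows by dropping conjuncts from the crossing event's description.
(e) Not entailed — Omar crossed the lawn, not the table; the table belongs to the painting event.

(b), (c), (d)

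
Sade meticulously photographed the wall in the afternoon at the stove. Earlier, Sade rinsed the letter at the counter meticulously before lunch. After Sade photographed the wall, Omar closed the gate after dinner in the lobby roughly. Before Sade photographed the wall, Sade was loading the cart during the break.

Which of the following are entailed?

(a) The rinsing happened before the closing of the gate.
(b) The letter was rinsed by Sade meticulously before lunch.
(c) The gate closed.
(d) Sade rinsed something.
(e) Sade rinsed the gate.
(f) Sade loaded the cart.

(a), (b), (c), (d)

(a) Entailed — the narrative places the rinsing before the closing.
(b) Entailed — every conjunct here is already in the original rinsing event.
(c) Entailed — 'Omar closed the gate' is causative; it entails the inchoative 'the gate closed'.
(d) Entailed — dropping 'before lunch', 'meticulously', 'at the counter' and generalizing the patient leaves a sub-description the original still satisfies.
(e) Not entailed — Sade rinsed the letter, not the gate; the gate belongs to the closing event.
(f) Not entailed — 'was loading' is progressive on an accomplishment; it does not entail the completed 'loaded'.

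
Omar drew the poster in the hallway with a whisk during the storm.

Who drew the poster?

Omar

'Omar' marks the agent of the drawing event.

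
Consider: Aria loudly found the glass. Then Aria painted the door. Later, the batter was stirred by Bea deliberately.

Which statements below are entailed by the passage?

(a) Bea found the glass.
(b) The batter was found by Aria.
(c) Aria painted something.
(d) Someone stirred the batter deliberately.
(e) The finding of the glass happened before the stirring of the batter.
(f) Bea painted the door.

(c), (d), (e)

(a) Not entailed — the passage has Aria finding the glass, not Bea.
(b) Not entailed — Aria found the glass, not the batter; the batter belongs to the stirring event.
(c) Entailed — the original entails any weakening of itself; this just generalizes the patient.
(d) Entailed — the original entails any weakening of itself; this just generalizes the agent.
(e) Entailed — the narrative places the finding before the stirring.
(f) Not entailed — the passage has Aria painting the door, not Bea.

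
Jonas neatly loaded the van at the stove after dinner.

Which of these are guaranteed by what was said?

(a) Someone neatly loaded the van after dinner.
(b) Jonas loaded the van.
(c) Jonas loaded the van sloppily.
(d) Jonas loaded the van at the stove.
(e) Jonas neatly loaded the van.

(a), (b), (d), (e)

(a) Entailed — this follows by dropping conjuncts from the loading event's description.
(b) Entailed — dropping 'after dinner', 'at the stove', 'neatly' leaves a sub-description the original still satisfies.
(c) Not entailed — 'sloppily' adds a manner not in (and inconsistent with) the original.
(d) Entailed — the original entails any weakening of itself; this just drops 'after dinner', 'neatly'.
(e) Entailed — every conjunct here is already in the original loading event.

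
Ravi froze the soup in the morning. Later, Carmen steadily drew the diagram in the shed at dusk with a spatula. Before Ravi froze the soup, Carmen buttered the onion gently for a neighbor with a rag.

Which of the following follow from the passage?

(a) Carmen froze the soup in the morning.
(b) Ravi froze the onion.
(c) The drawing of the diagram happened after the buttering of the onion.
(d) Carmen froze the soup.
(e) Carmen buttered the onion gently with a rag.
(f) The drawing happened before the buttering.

(c), (e)

(a) Not entailed — the passage has Ravi freezing the soup, not Carmen.
(b) Not entailed — Ravi froze the soup, not the onion; the onion belongs to the buttering event.
(c) Entailed — the narrative places the buttering before the drawing.
(d) Not entailed — the passage has Ravi freezing the soup, not Carmen.
(e) Entailed — dropping 'for a neighbor' leaves a sub-description the original still satisfies.
(f) Not entailed — the narrative places the buttering before the drawing, not after.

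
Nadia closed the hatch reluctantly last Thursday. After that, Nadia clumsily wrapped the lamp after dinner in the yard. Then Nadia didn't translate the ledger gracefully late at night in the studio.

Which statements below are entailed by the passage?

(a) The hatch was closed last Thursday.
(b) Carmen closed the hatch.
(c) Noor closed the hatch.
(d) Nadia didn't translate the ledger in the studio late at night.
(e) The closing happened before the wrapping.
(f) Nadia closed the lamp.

(a) Entailed — dropping 'reluctantly' and generalizing the agent leaves a sub-description the original still satisfies.
(b) Not entailed — the passage has Nadia closing the hatch, not Carmen.
(c) Not entailed — the passage has Nadia closing the hatch, not Noor.
(d) Not entailed — dropping 'gracefully' under negation is not valid — the original leaves open that Nadia translated the ledger some other way.
(e) Entailed — the narrative places the closing before the wrapping.
(f) Not entailed — Nadia closed the hatch, not the lamp; the lamp belongs to the wrapping event.

(a), (e)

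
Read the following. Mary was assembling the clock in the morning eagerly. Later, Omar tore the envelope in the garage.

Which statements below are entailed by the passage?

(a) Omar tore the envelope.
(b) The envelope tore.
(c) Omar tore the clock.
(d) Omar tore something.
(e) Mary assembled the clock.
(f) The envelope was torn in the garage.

(a), (b), (d), (f)

(a) Entailed — every conjunct here is already in the original tearing event.
(b) Entailed — 'Omar tore the envelope' is causative; it entails the inchoative 'the envelope tore'.
(c) Not entailed — Omar tore the envelope, not the clock; the clock belongs to the assembling event.
(d) Entailed — dropping 'in the garage' and generalizing the patient leaves a sub-description the original still satisfies.
(e) Not entailed — 'was assembling' is progressive on an accomplishment; it does not entail the completed 'assembled'.
(f) Entailed — the original entails any weakening of itself; this just generalizes the agent.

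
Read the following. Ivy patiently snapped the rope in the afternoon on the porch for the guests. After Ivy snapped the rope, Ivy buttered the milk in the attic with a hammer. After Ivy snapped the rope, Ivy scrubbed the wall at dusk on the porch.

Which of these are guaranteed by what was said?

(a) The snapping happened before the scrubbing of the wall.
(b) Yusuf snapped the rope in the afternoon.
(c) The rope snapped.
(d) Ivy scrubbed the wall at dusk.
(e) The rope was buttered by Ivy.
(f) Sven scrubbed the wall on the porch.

(a) Entailed — the narrative places the snapping before the scrubbing.
(b) Not entailed — the passage has Ivy snapping the rope, not Yusuf.
(c) Entailed — 'Ivy snapped the rope' is causative; it entails the inchoative 'the rope snapped'.
(d) Entailed — the original entails any weakening of itself; this just drops 'on the porch'.
(e) Not entailed — Ivy buttered the milk, not the rope; the rope belongs to the snapping event.
(f) Not entailed — the passage has Ivy scrubbing the wall, not Sven.

(a), (c), (d)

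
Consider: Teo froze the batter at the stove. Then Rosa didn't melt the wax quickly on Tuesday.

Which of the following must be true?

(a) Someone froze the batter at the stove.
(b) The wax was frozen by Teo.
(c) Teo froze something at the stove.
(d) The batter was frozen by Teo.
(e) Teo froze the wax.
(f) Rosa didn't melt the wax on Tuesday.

(a) Entailed — the original entails any weakening of itself; this just generalizes the agent.
(b) Not entailed — Teo froze the batter, not the wax; the wax belongs to the melting event.
(c) Entailed — the original entails any weakening of itself; this just generalizes the patient.
(d) Entailed — this follows by dropping conjuncts from the freezing event's description.
(e) Not entailed — Teo froze the batter, not the wax; the wax belongs to the melting event.
(f) Not entailed — dropping 'quickly' under negation is not valid — the original leaves open that Rosa melted the wax some other way.

(a), (c), (d)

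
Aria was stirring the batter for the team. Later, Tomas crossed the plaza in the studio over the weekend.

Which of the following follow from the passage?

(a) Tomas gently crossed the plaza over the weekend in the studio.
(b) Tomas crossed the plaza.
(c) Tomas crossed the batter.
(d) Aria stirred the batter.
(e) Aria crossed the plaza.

(b), (d)

(a) Not entailed — 'gently' adds information not in the original event.
(b) Entailed — dropping 'in the studio', 'over the weekend' leaves a sub-description the original still satisfies.
(c) Not entailed — Tomas crossed the plaza, not the batter; the batter belongs to the stirring event.
(d) Entailed — 'stir' is an activity; 'was stirring' entails that some stirring happened, so 'stirred' holds.
(e) Not entailed — the passage has Tomas crossing the plaza, not Aria.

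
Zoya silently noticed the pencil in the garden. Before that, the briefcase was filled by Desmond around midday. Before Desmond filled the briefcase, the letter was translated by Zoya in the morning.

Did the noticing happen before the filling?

The narrative orders the filling before the noticing.

no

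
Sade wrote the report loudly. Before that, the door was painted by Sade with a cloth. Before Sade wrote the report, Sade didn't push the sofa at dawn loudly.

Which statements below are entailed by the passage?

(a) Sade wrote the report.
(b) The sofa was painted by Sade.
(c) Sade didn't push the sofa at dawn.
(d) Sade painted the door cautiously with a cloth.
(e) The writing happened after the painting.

(a), (e)

(a) Entailed — dropping 'loudly' leaves a sub-description the original still satisfies.
(b) Not entailed — Sade painted the door, not the sofa; the sofa belongs to the pushing event.
(c) Not entailed — dropping 'loudly' under negation is not valid — the original leaves open that Sade pushed the sofa some other way.
(d) Not entailed — 'cautiously' adds information not in the original event.
(e) Entailed — the narrative places the painting before the writing.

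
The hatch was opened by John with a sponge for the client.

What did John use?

a sponge

'with a sponge' marks the instrument of the opening event.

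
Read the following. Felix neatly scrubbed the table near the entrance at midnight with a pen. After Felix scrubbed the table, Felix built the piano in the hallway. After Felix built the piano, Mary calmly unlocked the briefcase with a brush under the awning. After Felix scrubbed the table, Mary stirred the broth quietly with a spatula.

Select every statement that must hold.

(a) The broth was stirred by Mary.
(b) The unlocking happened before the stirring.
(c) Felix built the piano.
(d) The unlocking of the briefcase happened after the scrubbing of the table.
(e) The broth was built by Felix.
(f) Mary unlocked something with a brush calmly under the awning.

(a) Entailed — the original entails any weakening of itself; this just drops 'with a spatula', 'quietly'.
(b) Not entailed — the narrative doesn't order the unlocking relative to the stirring.
(c) Entailed — every conjunct here is already in the original building event.
(d) Entailed — the narrative places the scrubbing before the unlocking.
(e) Not entailed — Felix built the piano, not the broth; the broth belongs to the stirring event.
(f) Entailed — the original entails any weakening of itself; this just generalizes the patient.

(a), (c), (d), (f)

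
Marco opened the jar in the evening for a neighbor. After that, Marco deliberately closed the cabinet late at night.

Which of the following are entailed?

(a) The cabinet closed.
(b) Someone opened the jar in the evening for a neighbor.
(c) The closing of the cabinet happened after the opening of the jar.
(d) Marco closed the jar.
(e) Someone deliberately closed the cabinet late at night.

(a), (b), (c), (e)

(a) Entailed — 'Marco closed the cabinet' is causative; it entails the inchoative 'the cabinet closed'.
(b) Entailed — every conjunct here is already in the original opening event.
(c) Entailed — the narrative places the opening before the closing.
(d) Not entailed — Marco closed the cabinet, not the jar; the jar belongs to the opening event.
(e) Entailed — generalizing the agent leaves a sub-description the original still satisfies.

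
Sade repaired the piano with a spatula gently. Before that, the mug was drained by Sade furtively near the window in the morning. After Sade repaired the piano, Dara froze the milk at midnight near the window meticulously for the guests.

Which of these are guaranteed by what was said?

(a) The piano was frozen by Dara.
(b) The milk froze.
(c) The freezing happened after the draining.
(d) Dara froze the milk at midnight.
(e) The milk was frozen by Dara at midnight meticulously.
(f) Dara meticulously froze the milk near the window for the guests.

(a) Not entailed — Dara froze the milk, not the piano; the piano belongs to the repairing event.
(b) Entailed — 'Dara froze the milk' is causative; it entails the inchoative 'the milk froze'.
(c) Entailed — the narrative places the draining before the freezing.
(d) Entailed — every conjunct here is already in the original freezing event.
(e) Entailed — dropping 'for the guests', 'near the window' leaves a sub-description the original still satisfies.
(f) Entailed — dropping 'at midnight' leaves a sub-description the original still satisfies.

(b), (c), (d), (e), (f)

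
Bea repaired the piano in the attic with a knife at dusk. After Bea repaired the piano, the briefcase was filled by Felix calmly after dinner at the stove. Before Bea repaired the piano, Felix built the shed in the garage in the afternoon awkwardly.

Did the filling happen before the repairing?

no

The narrative orders the repairing before the filling.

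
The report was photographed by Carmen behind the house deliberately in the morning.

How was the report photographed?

deliberately

'deliberately' marks the manner of the photographing event.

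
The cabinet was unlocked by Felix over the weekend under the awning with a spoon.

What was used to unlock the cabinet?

a spoon

'with a spoon' marks the instrument of the unlocking event.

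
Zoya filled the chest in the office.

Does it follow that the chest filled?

yes

'Zoya filled the chest' is the causative; it entails the inchoative 'the chest filled'.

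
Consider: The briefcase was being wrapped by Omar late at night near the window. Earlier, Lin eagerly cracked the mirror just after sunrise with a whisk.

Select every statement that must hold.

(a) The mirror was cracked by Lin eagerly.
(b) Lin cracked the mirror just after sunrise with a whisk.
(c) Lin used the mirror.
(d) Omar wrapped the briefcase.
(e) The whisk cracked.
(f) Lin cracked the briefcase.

(a), (b)

(a) Entailed — the original entails any weakening of itself; this just drops 'with a whisk', 'just after sunrise'.
(b) Entailed — dropping 'eagerly' leaves a sub-description the original still satisfies.
(c) Not entailed — the mirror is the patient, not an instrument — Lin used a whisk.
(d) Not entailed — 'was wrapping' is progressive on an accomplishment; it does not entail the completed 'wrapped'.
(e) Not entailed — the mirror is what cracked, not the whisk.
(f) Not entailed — Lin cracked the mirror, not the briefcase; the briefcase belongs to the wrapping event.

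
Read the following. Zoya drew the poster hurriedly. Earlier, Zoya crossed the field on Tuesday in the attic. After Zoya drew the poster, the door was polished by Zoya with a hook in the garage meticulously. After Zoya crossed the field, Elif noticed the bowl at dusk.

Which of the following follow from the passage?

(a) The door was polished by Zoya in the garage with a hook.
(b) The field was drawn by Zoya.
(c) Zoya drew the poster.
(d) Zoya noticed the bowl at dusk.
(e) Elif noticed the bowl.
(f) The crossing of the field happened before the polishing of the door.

(a), (c), (e), (f)

(a) Entailed — every conjunct here is already in the original polishing event.
(b) Not entailed — Zoya drew the poster, not the field; the field belongs to the crossing event.
(c) Entailed — the original entails any weakening of itself; this just drops 'hurriedly'.
(d) Not entailed — the passage has Elif noticing the bowl, not Zoya.
(e) Entailed — this follows by dropping conjuncts from the noticing event's description.
(f) Entailed — the narrative places the crossing before the polishing.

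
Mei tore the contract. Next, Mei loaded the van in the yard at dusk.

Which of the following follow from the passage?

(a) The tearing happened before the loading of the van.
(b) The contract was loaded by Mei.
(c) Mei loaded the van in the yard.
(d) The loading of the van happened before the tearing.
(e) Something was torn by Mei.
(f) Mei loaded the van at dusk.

(a), (c), (e), (f)

(a) Entailed — the narrative places the tearing before the loading.
(b) Not entailed — Mei loaded the van, not the contract; the contract belongs to the tearing event.
(c) Entailed — the original entails any weakening of itself; this just drops 'at dusk'.
(d) Not entailed — the narrative places the tearing before the loading, not after.
(e) Entailed — generalizing the patient leaves a sub-description the original still satisfies.
(f) Entailed — this follows by dropping conjuncts from the loading event's description.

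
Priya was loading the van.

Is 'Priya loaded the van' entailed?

no

'was loading' is progressive; for an accomplishment like 'load the van', it doesn't entail completion.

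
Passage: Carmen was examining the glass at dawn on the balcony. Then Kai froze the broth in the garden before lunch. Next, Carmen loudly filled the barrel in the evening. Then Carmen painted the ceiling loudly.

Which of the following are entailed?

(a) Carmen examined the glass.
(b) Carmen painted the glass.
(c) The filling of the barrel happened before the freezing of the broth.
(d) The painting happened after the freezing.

(a), (d)

(a) Entailed — 'examine' is an activity; 'was examining' entails that some examining happened, so 'examined' holds.
(b) Not entailed — Carmen painted the ceiling, not the glass; the glass belongs to the examining event.
(c) Not entailed — the narrative places the freezing before the filling, not after.
(d) Entailed — the narrative places the freezing before the painting.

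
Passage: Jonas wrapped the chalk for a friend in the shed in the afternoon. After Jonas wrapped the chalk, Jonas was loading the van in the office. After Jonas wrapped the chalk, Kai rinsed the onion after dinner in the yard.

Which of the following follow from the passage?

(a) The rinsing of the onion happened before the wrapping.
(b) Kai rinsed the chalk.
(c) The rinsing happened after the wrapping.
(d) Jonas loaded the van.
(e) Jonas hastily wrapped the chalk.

(a) Not entailed — the narrative places the wrapping before the rinsing, not after.
(b) Not entailed — Kai rinsed the onion, not the chalk; the chalk belongs to the wrapping event.
(c) Entailed — the narrative places the wrapping before the rinsing.
(d) Not entailed — 'was loading' is progressive on an accomplishment; it does not entail the completed 'loaded'.
(e) Not entailed — 'hastily' adds information not in the original event.

(c)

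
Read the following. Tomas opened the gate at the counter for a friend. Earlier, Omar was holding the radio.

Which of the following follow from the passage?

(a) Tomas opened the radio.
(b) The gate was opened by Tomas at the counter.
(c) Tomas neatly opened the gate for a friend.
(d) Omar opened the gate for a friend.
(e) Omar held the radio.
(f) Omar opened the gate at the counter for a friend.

(b), (e)

(a) Not entailed — Tomas opened the gate, not the radio; the radio belongs to the holding event.
(b) Entailed — this follows by dropping conjuncts from the opening event's description.
(c) Not entailed — 'neatly' adds information not in the original event.
(d) Not entailed — the passage has Tomas opening the gate, not Omar.
(e) Entailed — 'hold' is an activity; 'was holding' entails that some holding happened, so 'held' holds.
(f) Not entailed — the passage has Tomas opening the gate, not Omar.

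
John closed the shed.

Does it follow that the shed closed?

'John closed the shed' is the causative; it entails the inchoative 'the shed closed'.

yes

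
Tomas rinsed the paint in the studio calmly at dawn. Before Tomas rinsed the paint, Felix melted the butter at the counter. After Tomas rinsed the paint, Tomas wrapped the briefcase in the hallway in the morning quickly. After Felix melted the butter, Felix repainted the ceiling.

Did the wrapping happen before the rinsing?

no

The narrative orders the rinsing before the wrapping.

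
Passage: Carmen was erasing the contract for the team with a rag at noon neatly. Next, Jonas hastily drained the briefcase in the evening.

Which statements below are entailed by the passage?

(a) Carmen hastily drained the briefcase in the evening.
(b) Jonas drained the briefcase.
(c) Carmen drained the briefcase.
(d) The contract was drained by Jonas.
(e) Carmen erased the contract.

(b)

(a) Not entailed — the passage has Jonas draining the briefcase, not Carmen.
(b) Entailed — the original entails any weakening of itself; this just drops 'hastily', 'in the evening'.
(c) Not entailed — the passage has Jonas draining the briefcase, not Carmen.
(d) Not entailed — Jonas drained the briefcase, not the contract; the contract belongs to the erasing event.
(e) Not entailed — 'was erasing' is progressive on an accomplishment; it does not entail the completed 'erased'.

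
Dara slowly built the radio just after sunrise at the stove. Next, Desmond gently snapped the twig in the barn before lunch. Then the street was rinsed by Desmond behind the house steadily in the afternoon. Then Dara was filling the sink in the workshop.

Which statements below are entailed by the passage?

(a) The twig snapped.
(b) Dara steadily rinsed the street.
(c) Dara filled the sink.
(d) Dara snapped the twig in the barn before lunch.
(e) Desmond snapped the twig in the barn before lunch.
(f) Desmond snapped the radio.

(a), (e)

(a) Entailed — 'Desmond snapped the twig' is causative; it entails the inchoative 'the twig snapped'.
(b) Not entailed — the passage has Desmond rinsing the street, not Dara.
(c) Not entailed — 'was filling' is progressive on an accomplishment; it does not entail the completed 'filled'.
(d) Not entailed — the passage has Desmond snapping the twig, not Dara.
(e) Entailed — dropping 'gently' leaves a sub-description the original still satisfies.
(f) Not entailed — Desmond snapped the twig, not the radio; the radio belongs to the building event.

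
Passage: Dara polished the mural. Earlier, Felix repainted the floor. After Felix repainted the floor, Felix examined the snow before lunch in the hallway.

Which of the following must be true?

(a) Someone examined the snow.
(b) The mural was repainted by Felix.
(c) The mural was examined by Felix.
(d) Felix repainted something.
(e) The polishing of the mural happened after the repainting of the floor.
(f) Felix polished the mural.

(a), (d), (e)

(a) Entailed — every conjunct here is already in the original examining event.
(b) Not entailed — Felix repainted the floor, not the mural; the mural belongs to the polishing event.
(c) Not entailed — Felix examined the snow, not the mural; the mural belongs to the polishing event.
(d) Entailed — the original entails any weakening of itself; this just generalizes the patient.
(e) Entailed — the narrative places the repainting before the polishing.
(f) Not entailed — the passage has Dara polishing the mural, not Felix.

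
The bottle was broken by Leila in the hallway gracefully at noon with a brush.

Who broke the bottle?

Leila

'Leila' marks the agent of the breaking event.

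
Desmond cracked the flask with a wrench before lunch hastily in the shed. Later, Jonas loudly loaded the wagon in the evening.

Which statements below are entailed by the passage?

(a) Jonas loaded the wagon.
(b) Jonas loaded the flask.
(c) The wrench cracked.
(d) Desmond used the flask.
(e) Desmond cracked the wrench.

(a)

(a) Entailed — this follows by dropping conjuncts from the loading event's description.
(b) Not entailed — Jonas loaded the wagon, not the flask; the flask belongs to the cracking event.
(c) Not entailed — the flask is what cracked, not the wrench.
(d) Not entailed — the flask is the patient, not an instrument — Desmond used a wrench.
(e) Not entailed — the wrench is the instrument, not what was cracked.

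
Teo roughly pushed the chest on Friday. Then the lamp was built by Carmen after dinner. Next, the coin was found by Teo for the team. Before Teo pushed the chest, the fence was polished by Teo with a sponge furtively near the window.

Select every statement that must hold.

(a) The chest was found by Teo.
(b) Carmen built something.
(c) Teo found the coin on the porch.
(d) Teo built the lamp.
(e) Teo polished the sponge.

(a) Not entailed — Teo found the coin, not the chest; the chest belongs to the pushing event.
(b) Entailed — dropping 'after dinner' and generalizing the patient leaves a sub-description the original still satisfies.
(c) Not entailed — 'on the porch' adds information not in the original event.
(d) Not entailed — the passage has Carmen building the lamp, not Teo.
(e) Not entailed — the sponge is the instrument, not what was polished.

(b)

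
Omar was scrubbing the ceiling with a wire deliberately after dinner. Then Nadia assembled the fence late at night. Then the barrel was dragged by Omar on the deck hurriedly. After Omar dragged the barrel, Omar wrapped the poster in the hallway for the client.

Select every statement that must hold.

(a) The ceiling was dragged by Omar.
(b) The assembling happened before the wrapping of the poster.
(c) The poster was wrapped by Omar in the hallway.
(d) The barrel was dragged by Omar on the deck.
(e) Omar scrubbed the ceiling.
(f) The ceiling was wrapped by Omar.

(b), (c), (d), (e)

(a) Not entailed — Omar dragged the barrel, not the ceiling; the ceiling belongs to the scrubbing event.
(b) Entailed — the narrative places the assembling before the wrapping.
(c) Entailed — the original entails any weakening of itself; this just drops 'for the client'.
(d) Entailed — this follows by dropping conjuncts from the dragging event's description.
(e) Entailed — 'scrub' is an activity; 'was scrubbing' entails that some scrubbing happened, so 'scrubbed' holds.
(f) Not entailed — Omar wrapped the poster, not the ceiling; the ceiling belongs to the scrubbing event.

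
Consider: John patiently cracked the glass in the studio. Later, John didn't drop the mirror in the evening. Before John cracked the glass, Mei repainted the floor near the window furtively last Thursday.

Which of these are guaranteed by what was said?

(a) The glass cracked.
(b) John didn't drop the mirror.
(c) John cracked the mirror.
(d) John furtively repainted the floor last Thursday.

(a) Entailed — 'John cracked the glass' is causative; it entails the inchoative 'the glass cracked'.
(b) Not entailed — dropping 'in the evening' under negation is not valid — the original leaves open that John dropped the mirror some other way.
(c) Not entailed — John cracked the glass, not the mirror; the mirror belongs to the dropping event.
(d) Not entailed — the passage has Mei repainting the floor, not John.

(a)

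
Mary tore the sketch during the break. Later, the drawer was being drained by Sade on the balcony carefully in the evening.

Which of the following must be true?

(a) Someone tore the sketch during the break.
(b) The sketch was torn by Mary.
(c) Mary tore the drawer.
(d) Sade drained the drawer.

(a) Entailed — every conjunct here is already in the original tearing event.
(b) Entailed — the original entails any weakening of itself; this just drops 'during the break'.
(c) Not entailed — Mary tore the sketch, not the drawer; the drawer belongs to the draining event.
(d) Not entailed — 'was draining' is progressive on an accomplishment; it does not entail the completed 'drained'.

(a), (b)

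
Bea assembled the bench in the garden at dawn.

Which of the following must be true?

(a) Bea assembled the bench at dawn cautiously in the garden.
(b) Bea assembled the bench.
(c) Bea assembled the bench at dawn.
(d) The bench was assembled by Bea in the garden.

(b), (c), (d)

(a) Not entailed — 'cautiously' adds information not in the original event.
(b) Entailed — this follows by dropping conjuncts from the assembling event's description.
(c) Entailed — this follows by dropping conjuncts from the assembling event's description.
(d) Entailed — every conjunct here is already in the original assembling event.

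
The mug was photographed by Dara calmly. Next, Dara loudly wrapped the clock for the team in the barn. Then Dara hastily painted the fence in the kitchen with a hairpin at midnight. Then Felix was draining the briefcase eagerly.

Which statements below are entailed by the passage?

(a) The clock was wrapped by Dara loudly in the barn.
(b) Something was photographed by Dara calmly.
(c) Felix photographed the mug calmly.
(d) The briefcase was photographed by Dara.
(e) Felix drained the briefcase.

(a), (b)

(a) Entailed — every conjunct here is already in the original wrapping event.
(b) Entailed — generalizing the patient leaves a sub-description the original still satisfies.
(c) Not entailed — the passage has Dara photographing the mug, not Felix.
(d) Not entailed — Dara photographed the mug, not the briefcase; the briefcase belongs to the draining event.
(e) Not entailed — 'was draining' is progressive on an accomplishment; it does not entail the completed 'drained'.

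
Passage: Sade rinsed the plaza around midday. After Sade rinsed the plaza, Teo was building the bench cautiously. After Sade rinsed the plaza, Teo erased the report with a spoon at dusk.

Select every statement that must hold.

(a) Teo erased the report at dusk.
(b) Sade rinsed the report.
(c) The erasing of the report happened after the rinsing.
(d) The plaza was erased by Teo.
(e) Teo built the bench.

(a) Entailed — this follows by dropping conjuncts from the erasing event's description.
(b) Not entailed — Sade rinsed the plaza, not the report; the report belongs to the erasing event.
(c) Entailed — the narrative places the rinsing before the erasing.
(d) Not entailed — Teo erased the report, not the plaza; the plaza belongs to the rinsing event.
(e) Not entailed — 'was building' is progressive on an accomplishment; it does not entail the completed 'built'.

(a), (c)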